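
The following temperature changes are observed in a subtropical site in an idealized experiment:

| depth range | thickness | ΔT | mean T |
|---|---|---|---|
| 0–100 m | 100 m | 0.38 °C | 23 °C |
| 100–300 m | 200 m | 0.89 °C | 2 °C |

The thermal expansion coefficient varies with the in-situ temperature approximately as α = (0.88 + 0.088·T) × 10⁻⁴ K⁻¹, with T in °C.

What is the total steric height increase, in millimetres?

Δh = 29.8 mm

Layer 1: α = (0.88 + 0.088×23)×10⁻⁴ = 2.904×10⁻⁴ K⁻¹
Layer 2: α = (0.88 + 0.088×2)×10⁻⁴ = 1.056×10⁻⁴ K⁻¹
100 × 0.38 × 2.904×10⁻⁴ = 0.0110352 m
0.89 × 200 × 1.056×10⁻⁴ = 0.0187968 m
Δh = 0.0110352 + 0.0187968 = 0.029832 m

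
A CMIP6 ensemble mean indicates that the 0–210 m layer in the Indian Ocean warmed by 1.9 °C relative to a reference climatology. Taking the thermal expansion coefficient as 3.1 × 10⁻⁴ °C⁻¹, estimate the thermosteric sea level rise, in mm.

Δh = αΔT·H = 3.1×10⁻⁴ × 1.9 × 210 = 0.12369 m

124 mm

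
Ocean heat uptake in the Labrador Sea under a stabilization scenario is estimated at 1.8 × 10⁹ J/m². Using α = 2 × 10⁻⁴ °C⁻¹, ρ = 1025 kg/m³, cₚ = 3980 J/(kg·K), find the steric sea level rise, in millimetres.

88.2 mm of thermosteric rise

Δh = αQ/(ρcₚ) = 2×10⁻⁴ × 1.8×10⁹ / (1025 × 3980) ≈ 0.088246 m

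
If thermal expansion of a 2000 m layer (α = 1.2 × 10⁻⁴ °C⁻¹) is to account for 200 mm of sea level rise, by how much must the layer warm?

ΔT = Δh/(αH) = 0.2 / (1.2×10⁻⁴ × 2000) ≈ 0.8333 K

about 0.833 K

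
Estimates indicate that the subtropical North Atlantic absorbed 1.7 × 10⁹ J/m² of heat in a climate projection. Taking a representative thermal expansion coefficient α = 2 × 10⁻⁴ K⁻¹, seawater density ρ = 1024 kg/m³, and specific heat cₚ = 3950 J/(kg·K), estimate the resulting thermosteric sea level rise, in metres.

Δh = αQ/(ρcₚ) = 2×10⁻⁴ × 1.7×10⁹ / (1024 × 3950) ≈ 0.084059 m

0.084 m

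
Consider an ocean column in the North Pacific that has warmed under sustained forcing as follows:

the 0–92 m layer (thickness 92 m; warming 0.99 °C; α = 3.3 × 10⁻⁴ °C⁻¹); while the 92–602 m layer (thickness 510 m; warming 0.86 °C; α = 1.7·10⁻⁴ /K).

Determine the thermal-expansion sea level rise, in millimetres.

0–92 m: 92 × 3.3×10⁻⁴ × 0.99 = 0.0300564 m
92–602 m: 510 × 1.7×10⁻⁴ × 0.86 = 0.074562 m
Δh = 0.0300564 + 0.074562 = 0.1046184 m

Δh = 105 mm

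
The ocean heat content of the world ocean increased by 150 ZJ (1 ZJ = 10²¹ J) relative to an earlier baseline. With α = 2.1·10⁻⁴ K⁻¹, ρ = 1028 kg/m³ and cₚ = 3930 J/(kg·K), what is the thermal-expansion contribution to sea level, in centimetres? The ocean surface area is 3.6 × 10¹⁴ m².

Per unit area: Q = 150×10²¹ / (3.6×10¹⁴) ≈ 4.167×10⁸ J/m²
Δh = αQ/(ρcₚ) = 2.1×10⁻⁴ × 4.167×10⁸ / (1028 × 3930) ≈ 0.02166 m

2.2 cm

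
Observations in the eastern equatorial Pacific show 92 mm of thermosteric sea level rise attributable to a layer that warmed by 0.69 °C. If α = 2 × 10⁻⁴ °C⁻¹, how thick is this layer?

about 667 m

H = Δh/(αΔT) = 0.092 / (2×10⁻⁴ × 0.69) ≈ 666.7 m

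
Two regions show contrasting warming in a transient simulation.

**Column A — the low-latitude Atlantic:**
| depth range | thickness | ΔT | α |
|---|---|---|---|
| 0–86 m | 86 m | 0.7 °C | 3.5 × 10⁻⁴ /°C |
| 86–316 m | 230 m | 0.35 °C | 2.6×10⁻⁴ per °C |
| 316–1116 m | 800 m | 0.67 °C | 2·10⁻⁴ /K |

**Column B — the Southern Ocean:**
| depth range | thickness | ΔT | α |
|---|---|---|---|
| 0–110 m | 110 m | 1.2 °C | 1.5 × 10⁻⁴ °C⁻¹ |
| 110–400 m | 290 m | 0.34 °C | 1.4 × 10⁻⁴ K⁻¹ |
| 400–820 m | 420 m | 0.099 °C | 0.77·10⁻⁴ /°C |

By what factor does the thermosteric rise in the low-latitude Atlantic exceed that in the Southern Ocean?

A Layer 1: 3.5×10⁻⁴ × 86 × 0.7 = 0.02107 m
A 230 × 0.35 × 2.6×10⁻⁴ = 0.02093 m
A Layer 3: 0.67 × 2×10⁻⁴ × 800 = 0.10720 m
A total: 0.14920 m
B Layer 1: 1.5×10⁻⁴ × 110 × 1.2 = 0.01980 m
B Layer 2: 0.34 × 1.4×10⁻⁴ × 290 = 0.013804 m
B 400–820 m: 0.099 × 420 × 0.77×10⁻⁴ = 0.00320166 m
B total: 0.03680566 m
Ratio: 0.14920 / 0.03680566 ≈ 4.054

a factor of 4.1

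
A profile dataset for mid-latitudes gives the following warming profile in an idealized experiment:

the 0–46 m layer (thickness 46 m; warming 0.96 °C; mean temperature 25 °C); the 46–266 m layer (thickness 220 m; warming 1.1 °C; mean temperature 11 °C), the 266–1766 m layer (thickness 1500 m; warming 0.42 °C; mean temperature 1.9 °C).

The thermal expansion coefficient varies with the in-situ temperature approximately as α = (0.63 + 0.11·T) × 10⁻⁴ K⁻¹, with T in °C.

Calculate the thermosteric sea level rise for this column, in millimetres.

Layer 1: α = (0.63 + 0.11×25)×10⁻⁴ = 3.38×10⁻⁴ K⁻¹
Layer 2: α = (0.63 + 0.11×11)×10⁻⁴ = 1.84×10⁻⁴ K⁻¹
Layer 3: α = (0.63 + 0.11×1.9)×10⁻⁴ = 0.839×10⁻⁴ K⁻¹
3.38×10⁻⁴ × 0.96 × 46 = 0.01492608 m
220 × 1.1 × 1.84×10⁻⁴ = 0.044528 m
266–1766 m: 0.839×10⁻⁴ × 0.42 × 1500 = 0.052857 m
Δh = 0.01492608 + 0.044528 + 0.052857 = 0.11231108 m

Δh = 112 mm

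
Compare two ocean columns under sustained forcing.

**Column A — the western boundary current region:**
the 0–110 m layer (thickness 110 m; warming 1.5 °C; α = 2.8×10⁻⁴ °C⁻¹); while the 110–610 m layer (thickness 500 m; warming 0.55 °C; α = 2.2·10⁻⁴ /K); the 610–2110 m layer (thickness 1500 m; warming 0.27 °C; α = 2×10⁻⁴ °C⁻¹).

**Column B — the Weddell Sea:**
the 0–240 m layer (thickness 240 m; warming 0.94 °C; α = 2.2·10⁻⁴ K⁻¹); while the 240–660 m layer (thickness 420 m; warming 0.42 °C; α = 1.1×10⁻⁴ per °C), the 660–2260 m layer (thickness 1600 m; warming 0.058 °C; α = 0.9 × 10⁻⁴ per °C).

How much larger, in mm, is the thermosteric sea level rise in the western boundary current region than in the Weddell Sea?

A 0–110 m: 2.8×10⁻⁴ × 1.5 × 110 = 0.04620 m
A 0.55 × 2.2×10⁻⁴ × 500 = 0.06050 m
A 2×10⁻⁴ × 1500 × 0.27 = 0.08100 m
A total: 0.18770 m
B 0–240 m: 2.2×10⁻⁴ × 0.94 × 240 = 0.049632 m
B Layer 2: 0.42 × 420 × 1.1×10⁻⁴ = 0.019404 m
B 660–2260 m: 0.9×10⁻⁴ × 1600 × 0.058 = 0.008352 m
B total: 0.077388 m
Difference: 0.18770 − 0.077388 = 0.110312 m

110 mm larger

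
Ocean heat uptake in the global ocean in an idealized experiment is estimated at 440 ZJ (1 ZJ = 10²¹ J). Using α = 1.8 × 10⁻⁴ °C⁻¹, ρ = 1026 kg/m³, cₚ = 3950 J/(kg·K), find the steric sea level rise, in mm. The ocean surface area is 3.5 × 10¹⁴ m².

Per unit area: Q = 440×10²¹ / (3.5×10¹⁴) ≈ 1.257×10⁹ J/m²
Δh = αQ/(ρcₚ) = 1.8×10⁻⁴ × 1.257×10⁹ / (1026 × 3950) ≈ 0.055829 m

56 mm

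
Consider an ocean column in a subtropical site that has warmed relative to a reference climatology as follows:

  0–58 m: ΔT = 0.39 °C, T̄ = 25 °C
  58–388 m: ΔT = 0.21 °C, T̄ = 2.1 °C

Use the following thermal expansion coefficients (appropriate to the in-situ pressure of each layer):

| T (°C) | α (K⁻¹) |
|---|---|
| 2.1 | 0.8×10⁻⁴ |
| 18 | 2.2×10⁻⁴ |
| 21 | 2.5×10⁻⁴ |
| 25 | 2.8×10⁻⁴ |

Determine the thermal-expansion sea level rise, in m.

Layer 1 at 25 °C → α = 2.8×10⁻⁴ K⁻¹
Layer 2 at 2.1 °C → α = 0.8×10⁻⁴ K⁻¹
Layer 1: 2.8×10⁻⁴ × 58 × 0.39 = 0.0063336 m
330 × 0.8×10⁻⁴ × 0.21 = 0.005544 m
Δh = 0.0063336 + 0.005544 = 0.0118776 m ≈ 0.012 m

about 0.012 m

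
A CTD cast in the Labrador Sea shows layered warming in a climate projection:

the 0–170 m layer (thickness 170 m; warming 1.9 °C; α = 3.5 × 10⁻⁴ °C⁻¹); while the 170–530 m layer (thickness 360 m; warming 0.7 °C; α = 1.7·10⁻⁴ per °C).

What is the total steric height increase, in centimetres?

Layer 1: 3.5×10⁻⁴ × 1.9 × 170 = 0.11305 m
170–530 m: 0.7 × 360 × 1.7×10⁻⁴ = 0.04284 m
Δh = 0.11305 + 0.04284 = 0.15589 m

15.6 cm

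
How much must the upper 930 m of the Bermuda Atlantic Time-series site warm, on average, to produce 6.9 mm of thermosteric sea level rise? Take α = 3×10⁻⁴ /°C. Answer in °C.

ΔT = Δh/(αH) = 0.0069 / (3×10⁻⁴ × 930) ≈ 0.02473 °C

ΔT ≈ 0.025 °C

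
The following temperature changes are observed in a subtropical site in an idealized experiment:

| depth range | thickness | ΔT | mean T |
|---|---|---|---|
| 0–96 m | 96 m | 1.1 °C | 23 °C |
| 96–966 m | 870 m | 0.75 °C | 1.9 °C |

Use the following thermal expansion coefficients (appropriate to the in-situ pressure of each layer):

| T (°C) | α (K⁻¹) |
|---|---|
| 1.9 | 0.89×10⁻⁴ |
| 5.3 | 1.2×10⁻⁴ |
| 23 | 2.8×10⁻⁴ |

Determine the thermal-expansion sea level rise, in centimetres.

Layer 1 at 23 °C → α = 2.8×10⁻⁴ K⁻¹
Layer 2 at 1.9 °C → α = 0.89×10⁻⁴ K⁻¹
Layer 1: 2.8×10⁻⁴ × 1.1 × 96 = 0.029568 m
Layer 2: 0.89×10⁻⁴ × 0.75 × 870 = 0.0580725 m
Δh = 0.029568 + 0.0580725 = 0.0876405 m

8.76 cm of thermosteric rise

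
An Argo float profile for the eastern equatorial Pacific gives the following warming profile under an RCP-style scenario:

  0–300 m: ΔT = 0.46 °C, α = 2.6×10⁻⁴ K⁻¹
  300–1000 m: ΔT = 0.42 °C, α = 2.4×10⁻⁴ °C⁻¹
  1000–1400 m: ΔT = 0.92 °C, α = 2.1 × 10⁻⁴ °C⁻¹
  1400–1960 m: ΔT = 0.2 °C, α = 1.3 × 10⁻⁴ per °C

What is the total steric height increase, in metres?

2.6×10⁻⁴ × 0.46 × 300 = 0.03588 m
0.42 × 2.4×10⁻⁴ × 700 = 0.07056 m
Layer 3: 400 × 2.1×10⁻⁴ × 0.92 = 0.07728 m
1400–1960 m: 0.2 × 1.3×10⁻⁴ × 560 = 0.01456 m
Δh = 0.03588 + 0.07056 + 0.07728 + 0.01456 = 0.19828 m

0.198 m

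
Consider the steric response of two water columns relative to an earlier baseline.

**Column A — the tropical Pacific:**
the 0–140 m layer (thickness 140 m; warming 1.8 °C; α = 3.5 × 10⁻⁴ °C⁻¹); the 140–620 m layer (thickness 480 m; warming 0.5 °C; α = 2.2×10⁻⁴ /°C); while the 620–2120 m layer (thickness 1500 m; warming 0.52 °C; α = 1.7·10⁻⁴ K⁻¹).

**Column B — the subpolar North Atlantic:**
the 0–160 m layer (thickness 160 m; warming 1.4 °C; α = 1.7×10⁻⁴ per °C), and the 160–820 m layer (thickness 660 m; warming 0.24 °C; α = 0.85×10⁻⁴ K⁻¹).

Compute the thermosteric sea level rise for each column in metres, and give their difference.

Δh_A ≈ 0.27 m, Δh_B ≈ 0.052 m; difference ≈ 0.22 m

A 1.8 × 140 × 3.5×10⁻⁴ = 0.08820 m
A Layer 2: 0.5 × 480 × 2.2×10⁻⁴ = 0.05280 m
A Layer 3: 1.7×10⁻⁴ × 0.52 × 1500 = 0.13260 m
A total: 0.27360 m
B 1.4 × 1.7×10⁻⁴ × 160 = 0.03808 m
B 660 × 0.24 × 0.85×10⁻⁴ = 0.013464 m
B total: 0.051544 m
Difference: 0.27360 − 0.051544 = 0.222056 m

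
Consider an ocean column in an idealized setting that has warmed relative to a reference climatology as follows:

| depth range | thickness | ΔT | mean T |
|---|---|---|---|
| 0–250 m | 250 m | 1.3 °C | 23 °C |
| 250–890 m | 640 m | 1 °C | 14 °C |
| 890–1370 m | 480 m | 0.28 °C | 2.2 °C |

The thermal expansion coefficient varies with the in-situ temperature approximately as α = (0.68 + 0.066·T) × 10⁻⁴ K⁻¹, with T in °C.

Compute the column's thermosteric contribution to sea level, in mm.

Layer 1: α = (0.68 + 0.066×23)×10⁻⁴ = 2.198×10⁻⁴ K⁻¹
Layer 2: α = (0.68 + 0.066×14)×10⁻⁴ = 1.604×10⁻⁴ K⁻¹
Layer 3: α = (0.68 + 0.066×2.2)×10⁻⁴ = 0.8252×10⁻⁴ K⁻¹
2.198×10⁻⁴ × 250 × 1.3 = 0.071435 m
Layer 2: 1 × 640 × 1.604×10⁻⁴ = 0.102656 m
Layer 3: 480 × 0.28 × 0.8252×10⁻⁴ = 0.011090688 m
Δh = 0.071435 + 0.102656 + 0.011090688 = 0.185181688 m

about 185 mm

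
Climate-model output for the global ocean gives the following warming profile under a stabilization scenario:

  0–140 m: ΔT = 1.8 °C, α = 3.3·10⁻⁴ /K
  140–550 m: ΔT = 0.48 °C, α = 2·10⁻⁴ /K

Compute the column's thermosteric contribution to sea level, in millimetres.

140 × 1.8 × 3.3×10⁻⁴ = 0.08316 m
2×10⁻⁴ × 410 × 0.48 = 0.03936 m
Δh = 0.08316 + 0.03936 = 0.12252 m

about 123 mm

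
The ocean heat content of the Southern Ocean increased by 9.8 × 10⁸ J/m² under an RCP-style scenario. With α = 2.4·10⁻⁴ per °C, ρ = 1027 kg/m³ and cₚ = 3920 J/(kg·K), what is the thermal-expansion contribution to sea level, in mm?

Δh = αQ/(ρcₚ) = 2.4×10⁻⁴ × 9.8×10⁸ / (1027 × 3920) ≈ 0.058423 m

58.4 mm of thermosteric rise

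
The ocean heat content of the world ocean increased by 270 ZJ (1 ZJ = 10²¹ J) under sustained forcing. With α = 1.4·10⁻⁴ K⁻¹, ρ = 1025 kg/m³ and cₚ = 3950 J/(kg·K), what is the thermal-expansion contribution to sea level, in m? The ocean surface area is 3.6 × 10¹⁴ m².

Δh = 0.0259 m

Per unit area: Q = 270×10²¹ / (3.6×10¹⁴) = 7.5×10⁸ J/m²
Δh = αQ/(ρcₚ) = 1.4×10⁻⁴ × 7.5×10⁸ / (1025 × 3950) ≈ 0.025934 m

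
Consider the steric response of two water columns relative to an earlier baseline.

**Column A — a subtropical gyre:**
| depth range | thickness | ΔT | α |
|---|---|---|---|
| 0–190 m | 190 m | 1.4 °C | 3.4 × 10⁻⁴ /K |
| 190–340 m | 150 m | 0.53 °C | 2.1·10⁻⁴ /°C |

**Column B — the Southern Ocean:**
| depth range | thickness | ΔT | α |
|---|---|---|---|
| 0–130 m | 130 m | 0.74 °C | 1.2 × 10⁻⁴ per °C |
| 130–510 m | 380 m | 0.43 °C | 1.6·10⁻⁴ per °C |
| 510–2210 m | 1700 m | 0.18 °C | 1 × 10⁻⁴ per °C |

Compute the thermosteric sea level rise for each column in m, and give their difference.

Δh_A ≈ 0.107 m, Δh_B ≈ 0.0683 m; difference ≈ 0.0388 m

A 1.4 × 3.4×10⁻⁴ × 190 = 0.09044 m
A Layer 2: 150 × 2.1×10⁻⁴ × 0.53 = 0.016695 m
A total: 0.107135 m
B Layer 1: 130 × 0.74 × 1.2×10⁻⁴ = 0.011544 m
B Layer 2: 1.6×10⁻⁴ × 380 × 0.43 = 0.026144 m
B 1700 × 0.18 × 1×10⁻⁴ = 0.03060 m
B total: 0.068288 m
Difference: 0.107135 − 0.068288 = 0.038847 m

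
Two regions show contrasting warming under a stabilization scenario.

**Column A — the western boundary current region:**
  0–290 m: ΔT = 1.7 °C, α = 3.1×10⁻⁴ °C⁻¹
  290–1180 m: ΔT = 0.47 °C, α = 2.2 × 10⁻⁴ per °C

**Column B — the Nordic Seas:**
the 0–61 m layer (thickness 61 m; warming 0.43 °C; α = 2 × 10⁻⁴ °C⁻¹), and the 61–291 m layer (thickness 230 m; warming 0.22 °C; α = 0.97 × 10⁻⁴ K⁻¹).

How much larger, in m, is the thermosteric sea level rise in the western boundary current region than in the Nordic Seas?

A Layer 1: 290 × 1.7 × 3.1×10⁻⁴ = 0.15283 m
A Layer 2: 2.2×10⁻⁴ × 890 × 0.47 = 0.092026 m
A total: 0.244856 m
B Layer 1: 61 × 0.43 × 2×10⁻⁴ = 0.005246 m
B 61–291 m: 0.97×10⁻⁴ × 0.22 × 230 = 0.0049082 m
B total: 0.0101542 m
Difference: 0.244856 − 0.0101542 = 0.2347018 m

Δh_A − Δh_B ≈ 0.235 m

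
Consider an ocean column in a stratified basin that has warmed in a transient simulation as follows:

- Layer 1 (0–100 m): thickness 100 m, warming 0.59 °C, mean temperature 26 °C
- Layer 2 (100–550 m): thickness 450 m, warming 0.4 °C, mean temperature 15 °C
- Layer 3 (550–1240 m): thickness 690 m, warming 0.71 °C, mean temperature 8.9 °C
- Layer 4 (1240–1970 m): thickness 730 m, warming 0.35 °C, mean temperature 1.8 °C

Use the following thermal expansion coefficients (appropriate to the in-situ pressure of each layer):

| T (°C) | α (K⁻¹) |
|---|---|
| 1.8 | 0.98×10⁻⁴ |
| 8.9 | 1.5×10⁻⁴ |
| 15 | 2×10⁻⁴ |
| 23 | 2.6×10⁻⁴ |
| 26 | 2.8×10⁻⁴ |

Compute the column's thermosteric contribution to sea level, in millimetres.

150 mm of thermosteric rise

Layer 1 at 26 °C → α = 2.8×10⁻⁴ K⁻¹
Layer 2 at 15 °C → α = 2×10⁻⁴ K⁻¹
Layer 3 at 8.9 °C → α = 1.5×10⁻⁴ K⁻¹
Layer 4 at 1.8 °C → α = 0.98×10⁻⁴ K⁻¹
0.59 × 2.8×10⁻⁴ × 100 = 0.01652 m
0.4 × 450 × 2×10⁻⁴ = 0.03600 m
Layer 3: 690 × 1.5×10⁻⁴ × 0.71 = 0.073485 m
0.98×10⁻⁴ × 730 × 0.35 = 0.025039 m
Δh = 0.01652 + 0.03600 + 0.073485 + 0.025039 = 0.151044 m ≈ 150 mm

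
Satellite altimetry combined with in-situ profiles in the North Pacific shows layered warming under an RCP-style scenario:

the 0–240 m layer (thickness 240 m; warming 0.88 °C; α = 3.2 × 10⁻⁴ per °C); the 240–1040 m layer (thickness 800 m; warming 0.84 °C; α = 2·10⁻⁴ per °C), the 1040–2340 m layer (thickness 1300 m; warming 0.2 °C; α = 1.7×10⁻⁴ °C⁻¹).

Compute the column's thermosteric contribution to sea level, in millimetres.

0.88 × 3.2×10⁻⁴ × 240 = 0.067584 m
240–1040 m: 0.84 × 2×10⁻⁴ × 800 = 0.13440 m
1.7×10⁻⁴ × 1300 × 0.2 = 0.04420 m
Δh = 0.067584 + 0.13440 + 0.04420 = 0.246184 m

about 250 mm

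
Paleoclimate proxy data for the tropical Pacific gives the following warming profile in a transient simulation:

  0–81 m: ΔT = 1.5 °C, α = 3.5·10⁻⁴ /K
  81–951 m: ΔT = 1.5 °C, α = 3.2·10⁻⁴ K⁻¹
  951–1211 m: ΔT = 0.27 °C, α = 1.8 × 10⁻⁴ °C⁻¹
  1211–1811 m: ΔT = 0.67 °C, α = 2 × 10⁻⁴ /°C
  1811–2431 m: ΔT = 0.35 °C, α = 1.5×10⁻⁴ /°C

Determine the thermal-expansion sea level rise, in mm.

Layer 1: 1.5 × 81 × 3.5×10⁻⁴ = 0.042525 m
Layer 2: 3.2×10⁻⁴ × 1.5 × 870 = 0.41760 m
1.8×10⁻⁴ × 260 × 0.27 = 0.012636 m
600 × 0.67 × 2×10⁻⁴ = 0.08040 m
1811–2431 m: 1.5×10⁻⁴ × 0.35 × 620 = 0.03255 m
Δh = 0.042525 + 0.41760 + 0.012636 + 0.08040 + 0.03255 = 0.585711 m ≈ 586 mm

586 mm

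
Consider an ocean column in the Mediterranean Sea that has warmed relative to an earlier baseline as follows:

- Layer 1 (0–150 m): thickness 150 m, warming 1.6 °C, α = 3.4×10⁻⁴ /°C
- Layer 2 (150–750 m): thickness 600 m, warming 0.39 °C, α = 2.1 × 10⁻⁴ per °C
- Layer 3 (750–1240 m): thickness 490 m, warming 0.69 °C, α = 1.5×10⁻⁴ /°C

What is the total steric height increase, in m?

0.181 m of thermosteric rise

1.6 × 3.4×10⁻⁴ × 150 = 0.08160 m
150–750 m: 2.1×10⁻⁴ × 600 × 0.39 = 0.04914 m
750–1240 m: 490 × 0.69 × 1.5×10⁻⁴ = 0.050715 m
Δh = 0.08160 + 0.04914 + 0.050715 = 0.181455 m ≈ 0.181 m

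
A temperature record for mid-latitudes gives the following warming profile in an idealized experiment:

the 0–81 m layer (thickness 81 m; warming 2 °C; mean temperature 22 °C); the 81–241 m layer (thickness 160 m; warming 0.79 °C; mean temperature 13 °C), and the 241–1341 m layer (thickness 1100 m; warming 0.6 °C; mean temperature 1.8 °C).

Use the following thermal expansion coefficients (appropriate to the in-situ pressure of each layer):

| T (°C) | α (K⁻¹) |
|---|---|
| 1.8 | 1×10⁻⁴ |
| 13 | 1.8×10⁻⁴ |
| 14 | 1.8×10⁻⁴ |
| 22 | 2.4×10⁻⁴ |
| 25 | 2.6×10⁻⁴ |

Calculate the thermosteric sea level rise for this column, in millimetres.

Δh = 130 mm

Layer 1 at 22 °C → α = 2.4×10⁻⁴ K⁻¹
Layer 2 at 13 °C → α = 1.8×10⁻⁴ K⁻¹
Layer 3 at 1.8 °C → α = 1×10⁻⁴ K⁻¹
2 × 81 × 2.4×10⁻⁴ = 0.03888 m
81–241 m: 160 × 0.79 × 1.8×10⁻⁴ = 0.022752 m
241–1341 m: 0.6 × 1×10⁻⁴ × 1100 = 0.06600 m
Δh = 0.03888 + 0.022752 + 0.06600 = 0.127632 m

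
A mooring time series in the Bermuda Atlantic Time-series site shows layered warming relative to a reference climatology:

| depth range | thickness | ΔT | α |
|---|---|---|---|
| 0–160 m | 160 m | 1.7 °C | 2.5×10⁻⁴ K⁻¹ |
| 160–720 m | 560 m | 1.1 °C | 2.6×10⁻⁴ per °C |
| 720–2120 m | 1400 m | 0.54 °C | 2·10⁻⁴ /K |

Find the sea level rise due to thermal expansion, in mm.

Layer 1: 1.7 × 160 × 2.5×10⁻⁴ = 0.06800 m
Layer 2: 2.6×10⁻⁴ × 560 × 1.1 = 0.16016 m
1400 × 0.54 × 2×10⁻⁴ = 0.15120 m
Δh = 0.06800 + 0.16016 + 0.15120 = 0.37936 m

379 mm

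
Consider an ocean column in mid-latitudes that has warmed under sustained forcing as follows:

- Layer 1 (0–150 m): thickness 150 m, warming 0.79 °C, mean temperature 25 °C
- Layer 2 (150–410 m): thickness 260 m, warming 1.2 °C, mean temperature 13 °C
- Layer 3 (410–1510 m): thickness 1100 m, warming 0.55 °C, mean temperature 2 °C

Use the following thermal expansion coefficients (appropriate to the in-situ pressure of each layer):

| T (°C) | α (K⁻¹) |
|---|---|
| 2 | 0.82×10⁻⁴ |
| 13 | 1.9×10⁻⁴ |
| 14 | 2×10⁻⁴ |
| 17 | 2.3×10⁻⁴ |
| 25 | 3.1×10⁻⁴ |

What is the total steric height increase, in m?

0.146 m of thermosteric rise

Layer 1 at 25 °C → α = 3.1×10⁻⁴ K⁻¹
Layer 2 at 13 °C → α = 1.9×10⁻⁴ K⁻¹
Layer 3 at 2 °C → α = 0.82×10⁻⁴ K⁻¹
0–150 m: 150 × 0.79 × 3.1×10⁻⁴ = 0.036735 m
150–410 m: 1.2 × 260 × 1.9×10⁻⁴ = 0.05928 m
410–1510 m: 1100 × 0.55 × 0.82×10⁻⁴ = 0.04961 m
Δh = 0.036735 + 0.05928 + 0.04961 = 0.145625 m ≈ 0.146 m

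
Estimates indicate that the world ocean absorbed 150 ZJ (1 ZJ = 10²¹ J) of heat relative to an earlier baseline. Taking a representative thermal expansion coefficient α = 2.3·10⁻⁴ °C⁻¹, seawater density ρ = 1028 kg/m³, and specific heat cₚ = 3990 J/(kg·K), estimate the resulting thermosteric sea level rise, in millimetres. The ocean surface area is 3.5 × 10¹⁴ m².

24.0 mm of thermosteric rise

Per unit area: Q = 150×10²¹ / (3.5×10¹⁴) ≈ 4.286×10⁸ J/m²
Δh = αQ/(ρcₚ) = 2.3×10⁻⁴ × 4.286×10⁸ / (1028 × 3990) ≈ 0.024033 m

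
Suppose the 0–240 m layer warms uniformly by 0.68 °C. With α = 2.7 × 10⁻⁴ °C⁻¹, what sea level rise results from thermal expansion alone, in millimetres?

44.1 mm

Δh = αΔT·H = 2.7×10⁻⁴ × 0.68 × 240 = 0.044064 m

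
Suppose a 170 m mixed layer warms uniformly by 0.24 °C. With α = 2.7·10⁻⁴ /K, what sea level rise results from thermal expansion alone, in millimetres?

Δh = αΔT·H = 2.7×10⁻⁴ × 0.24 × 170 = 0.011016 m

about 11.0 mm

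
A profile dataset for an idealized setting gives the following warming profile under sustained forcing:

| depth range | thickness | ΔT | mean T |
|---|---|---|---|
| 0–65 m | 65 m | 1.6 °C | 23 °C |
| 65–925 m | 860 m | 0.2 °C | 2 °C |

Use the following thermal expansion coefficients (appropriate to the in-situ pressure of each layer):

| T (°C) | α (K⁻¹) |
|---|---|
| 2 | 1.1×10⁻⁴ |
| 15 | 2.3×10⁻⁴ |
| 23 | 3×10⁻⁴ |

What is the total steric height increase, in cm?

Layer 1 at 23 °C → α = 3×10⁻⁴ K⁻¹
Layer 2 at 2 °C → α = 1.1×10⁻⁴ K⁻¹
3×10⁻⁴ × 1.6 × 65 = 0.03120 m
65–925 m: 860 × 0.2 × 1.1×10⁻⁴ = 0.01892 m
Δh = 0.03120 + 0.01892 = 0.05012 m

about 5.01 cm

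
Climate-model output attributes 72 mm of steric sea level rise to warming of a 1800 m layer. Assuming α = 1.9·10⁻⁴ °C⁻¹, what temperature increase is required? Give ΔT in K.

ΔT = Δh/(αH) = 0.072 / (1.9×10⁻⁴ × 1800) ≈ 0.2105 K

about 0.211 K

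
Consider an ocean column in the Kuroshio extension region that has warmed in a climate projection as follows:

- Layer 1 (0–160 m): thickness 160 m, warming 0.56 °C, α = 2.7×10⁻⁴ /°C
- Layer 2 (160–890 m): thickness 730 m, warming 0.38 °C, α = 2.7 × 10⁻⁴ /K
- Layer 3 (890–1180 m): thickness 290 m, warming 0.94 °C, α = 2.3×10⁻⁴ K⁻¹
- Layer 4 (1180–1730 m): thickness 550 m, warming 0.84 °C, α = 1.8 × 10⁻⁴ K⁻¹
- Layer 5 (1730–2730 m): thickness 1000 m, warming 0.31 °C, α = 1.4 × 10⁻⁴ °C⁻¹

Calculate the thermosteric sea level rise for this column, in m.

Layer 1: 160 × 2.7×10⁻⁴ × 0.56 = 0.024192 m
Layer 2: 730 × 0.38 × 2.7×10⁻⁴ = 0.074898 m
2.3×10⁻⁴ × 0.94 × 290 = 0.062698 m
550 × 0.84 × 1.8×10⁻⁴ = 0.08316 m
Layer 5: 0.31 × 1000 × 1.4×10⁻⁴ = 0.04340 m
Δh = 0.024192 + 0.074898 + 0.062698 + 0.08316 + 0.04340 = 0.288348 m ≈ 0.288 m

Δh ≈ 0.288 m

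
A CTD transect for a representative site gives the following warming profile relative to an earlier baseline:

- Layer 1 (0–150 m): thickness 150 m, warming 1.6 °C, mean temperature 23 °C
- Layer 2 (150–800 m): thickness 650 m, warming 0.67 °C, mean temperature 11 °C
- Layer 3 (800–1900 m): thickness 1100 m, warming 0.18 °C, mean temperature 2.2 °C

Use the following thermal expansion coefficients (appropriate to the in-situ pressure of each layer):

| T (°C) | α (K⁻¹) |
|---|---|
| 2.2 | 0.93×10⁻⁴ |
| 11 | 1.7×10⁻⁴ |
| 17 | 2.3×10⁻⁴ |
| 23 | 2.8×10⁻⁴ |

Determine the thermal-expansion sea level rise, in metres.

Layer 1 at 23 °C → α = 2.8×10⁻⁴ K⁻¹
Layer 2 at 11 °C → α = 1.7×10⁻⁴ K⁻¹
Layer 3 at 2.2 °C → α = 0.93×10⁻⁴ K⁻¹
Layer 1: 2.8×10⁻⁴ × 150 × 1.6 = 0.06720 m
0.67 × 650 × 1.7×10⁻⁴ = 0.074035 m
800–1900 m: 0.18 × 1100 × 0.93×10⁻⁴ = 0.018414 m
Δh = 0.06720 + 0.074035 + 0.018414 = 0.159649 m ≈ 0.16 m

Δh ≈ 0.16 m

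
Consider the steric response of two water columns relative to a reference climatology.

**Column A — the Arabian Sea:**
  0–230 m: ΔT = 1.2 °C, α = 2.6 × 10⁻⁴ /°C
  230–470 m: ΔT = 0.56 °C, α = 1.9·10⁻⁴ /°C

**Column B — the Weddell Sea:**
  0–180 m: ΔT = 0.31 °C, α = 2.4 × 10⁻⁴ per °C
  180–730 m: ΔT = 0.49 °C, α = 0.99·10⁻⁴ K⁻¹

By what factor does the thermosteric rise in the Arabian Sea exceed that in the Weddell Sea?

A 230 × 2.6×10⁻⁴ × 1.2 = 0.07176 m
A Layer 2: 1.9×10⁻⁴ × 240 × 0.56 = 0.025536 m
A total: 0.097296 m
B Layer 1: 2.4×10⁻⁴ × 180 × 0.31 = 0.013392 m
B 0.99×10⁻⁴ × 0.49 × 550 = 0.0266805 m
B total: 0.0400725 m
Ratio: 0.097296 / 0.0400725 ≈ 2.428

2.43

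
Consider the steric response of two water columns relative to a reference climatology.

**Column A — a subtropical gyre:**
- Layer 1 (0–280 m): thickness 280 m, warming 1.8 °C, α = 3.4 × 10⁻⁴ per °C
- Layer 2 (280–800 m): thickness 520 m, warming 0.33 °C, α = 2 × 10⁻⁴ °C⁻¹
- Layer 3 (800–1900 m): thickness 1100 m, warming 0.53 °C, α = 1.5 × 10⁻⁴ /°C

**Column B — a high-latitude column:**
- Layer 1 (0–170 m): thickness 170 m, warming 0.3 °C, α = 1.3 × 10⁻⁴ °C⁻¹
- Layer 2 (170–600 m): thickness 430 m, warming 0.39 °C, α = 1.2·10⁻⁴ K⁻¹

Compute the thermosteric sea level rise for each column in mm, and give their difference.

A Layer 1: 1.8 × 3.4×10⁻⁴ × 280 = 0.17136 m
A 2×10⁻⁴ × 520 × 0.33 = 0.03432 m
A 0.53 × 1100 × 1.5×10⁻⁴ = 0.08745 m
A total: 0.29313 m
B 170 × 0.3 × 1.3×10⁻⁴ = 0.00663 m
B 170–600 m: 0.39 × 1.2×10⁻⁴ × 430 = 0.020124 m
B total: 0.026754 m
Difference: 0.29313 − 0.026754 = 0.266376 m

A: 293 mm; B: 26.8 mm; difference 266 mm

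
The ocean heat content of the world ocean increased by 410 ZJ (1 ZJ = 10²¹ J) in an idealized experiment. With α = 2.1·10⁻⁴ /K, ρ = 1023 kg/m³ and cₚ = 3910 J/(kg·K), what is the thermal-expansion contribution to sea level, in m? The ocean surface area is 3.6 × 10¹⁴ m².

Δh ≈ 0.0598 m

Per unit area: Q = 410×10²¹ / (3.6×10¹⁴) ≈ 1.139×10⁹ J/m²
Δh = αQ/(ρcₚ) = 2.1×10⁻⁴ × 1.139×10⁹ / (1023 × 3910) ≈ 0.059799 m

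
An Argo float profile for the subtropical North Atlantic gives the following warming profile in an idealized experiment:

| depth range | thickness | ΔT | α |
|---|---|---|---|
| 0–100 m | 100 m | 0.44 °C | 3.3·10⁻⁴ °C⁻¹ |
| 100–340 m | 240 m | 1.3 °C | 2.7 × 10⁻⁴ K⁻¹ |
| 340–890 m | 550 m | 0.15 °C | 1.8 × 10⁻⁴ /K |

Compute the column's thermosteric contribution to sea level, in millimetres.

Δh ≈ 110 mm

0–100 m: 3.3×10⁻⁴ × 0.44 × 100 = 0.01452 m
Layer 2: 1.3 × 2.7×10⁻⁴ × 240 = 0.08424 m
340–890 m: 0.15 × 550 × 1.8×10⁻⁴ = 0.01485 m
Δh = 0.01452 + 0.08424 + 0.01485 = 0.11361 m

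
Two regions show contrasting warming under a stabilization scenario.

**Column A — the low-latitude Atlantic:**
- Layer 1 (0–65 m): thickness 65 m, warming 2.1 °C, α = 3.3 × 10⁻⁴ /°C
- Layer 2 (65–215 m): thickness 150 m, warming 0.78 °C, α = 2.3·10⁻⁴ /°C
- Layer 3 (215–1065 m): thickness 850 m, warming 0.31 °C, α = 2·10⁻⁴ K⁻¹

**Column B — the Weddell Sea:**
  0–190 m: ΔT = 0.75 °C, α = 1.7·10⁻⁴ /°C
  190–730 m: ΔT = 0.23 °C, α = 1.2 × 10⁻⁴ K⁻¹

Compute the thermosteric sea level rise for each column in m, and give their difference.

A 2.1 × 65 × 3.3×10⁻⁴ = 0.045045 m
A 65–215 m: 0.78 × 2.3×10⁻⁴ × 150 = 0.02691 m
A 2×10⁻⁴ × 0.31 × 850 = 0.05270 m
A total: 0.124655 m
B 1.7×10⁻⁴ × 190 × 0.75 = 0.024225 m
B Layer 2: 1.2×10⁻⁴ × 0.23 × 540 = 0.014904 m
B total: 0.039129 m
Difference: 0.124655 − 0.039129 = 0.085526 m

Δh_A ≈ 0.12 m, Δh_B ≈ 0.039 m; difference ≈ 0.086 m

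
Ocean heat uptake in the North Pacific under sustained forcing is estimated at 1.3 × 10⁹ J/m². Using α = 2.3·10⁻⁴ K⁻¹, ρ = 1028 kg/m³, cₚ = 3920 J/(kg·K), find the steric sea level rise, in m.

Δh = αQ/(ρcₚ) = 2.3×10⁻⁴ × 1.3×10⁹ / (1028 × 3920) ≈ 0.074198 m

Δh ≈ 0.0742 m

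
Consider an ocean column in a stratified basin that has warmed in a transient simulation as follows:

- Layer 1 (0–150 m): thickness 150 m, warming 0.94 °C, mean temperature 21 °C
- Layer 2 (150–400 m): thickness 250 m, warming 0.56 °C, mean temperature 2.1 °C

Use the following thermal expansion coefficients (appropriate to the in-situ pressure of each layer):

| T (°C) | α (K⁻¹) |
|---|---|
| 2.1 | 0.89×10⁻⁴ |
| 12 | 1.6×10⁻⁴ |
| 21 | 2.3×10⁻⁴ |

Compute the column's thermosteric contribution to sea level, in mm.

45 mm of thermosteric rise

Layer 1 at 21 °C → α = 2.3×10⁻⁴ K⁻¹
Layer 2 at 2.1 °C → α = 0.89×10⁻⁴ K⁻¹
Layer 1: 0.94 × 2.3×10⁻⁴ × 150 = 0.03243 m
Layer 2: 0.89×10⁻⁴ × 0.56 × 250 = 0.01246 m
Δh = 0.03243 + 0.01246 = 0.04489 m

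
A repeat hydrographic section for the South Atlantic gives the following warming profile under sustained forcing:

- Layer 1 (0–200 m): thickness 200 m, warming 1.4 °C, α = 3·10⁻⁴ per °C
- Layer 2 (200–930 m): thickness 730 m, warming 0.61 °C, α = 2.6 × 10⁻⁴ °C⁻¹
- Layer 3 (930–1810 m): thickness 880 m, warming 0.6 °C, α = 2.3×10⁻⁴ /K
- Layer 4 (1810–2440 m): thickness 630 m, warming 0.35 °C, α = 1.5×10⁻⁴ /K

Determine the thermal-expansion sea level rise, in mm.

Layer 1: 200 × 3×10⁻⁴ × 1.4 = 0.08400 m
200–930 m: 2.6×10⁻⁴ × 0.61 × 730 = 0.115778 m
930–1810 m: 880 × 0.6 × 2.3×10⁻⁴ = 0.12144 m
1810–2440 m: 630 × 1.5×10⁻⁴ × 0.35 = 0.033075 m
Δh = 0.08400 + 0.115778 + 0.12144 + 0.033075 = 0.354293 m ≈ 350 mm

350 mm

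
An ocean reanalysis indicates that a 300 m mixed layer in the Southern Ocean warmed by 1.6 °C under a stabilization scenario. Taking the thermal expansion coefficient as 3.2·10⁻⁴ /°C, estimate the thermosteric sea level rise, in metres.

Δh ≈ 0.15 m

Δh = αΔT·H = 3.2×10⁻⁴ × 1.6 × 300 = 0.15360 m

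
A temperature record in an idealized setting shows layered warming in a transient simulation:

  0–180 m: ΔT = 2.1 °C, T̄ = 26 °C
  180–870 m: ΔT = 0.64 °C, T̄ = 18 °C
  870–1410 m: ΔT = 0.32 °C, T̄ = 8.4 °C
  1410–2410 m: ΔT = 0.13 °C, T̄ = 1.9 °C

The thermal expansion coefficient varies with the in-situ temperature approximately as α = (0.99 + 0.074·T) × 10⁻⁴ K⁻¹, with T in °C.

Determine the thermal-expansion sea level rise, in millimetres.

Δh ≈ 260 mm

Layer 1: α = (0.99 + 0.074×26)×10⁻⁴ = 2.914×10⁻⁴ K⁻¹
Layer 2: α = (0.99 + 0.074×18)×10⁻⁴ = 2.322×10⁻⁴ K⁻¹
Layer 3: α = (0.99 + 0.074×8.4)×10⁻⁴ = 1.6116×10⁻⁴ K⁻¹
Layer 4: α = (0.99 + 0.074×1.9)×10⁻⁴ = 1.1306×10⁻⁴ K⁻¹
0–180 m: 180 × 2.1 × 2.914×10⁻⁴ = 0.1101492 m
Layer 2: 690 × 2.322×10⁻⁴ × 0.64 = 0.10253952 m
Layer 3: 540 × 1.6116×10⁻⁴ × 0.32 = 0.027848448 m
1410–2410 m: 1000 × 0.13 × 1.1306×10⁻⁴ = 0.0146978 m
Δh = 0.1101492 + 0.10253952 + 0.027848448 + 0.0146978 = 0.255234968 m ≈ 260 mm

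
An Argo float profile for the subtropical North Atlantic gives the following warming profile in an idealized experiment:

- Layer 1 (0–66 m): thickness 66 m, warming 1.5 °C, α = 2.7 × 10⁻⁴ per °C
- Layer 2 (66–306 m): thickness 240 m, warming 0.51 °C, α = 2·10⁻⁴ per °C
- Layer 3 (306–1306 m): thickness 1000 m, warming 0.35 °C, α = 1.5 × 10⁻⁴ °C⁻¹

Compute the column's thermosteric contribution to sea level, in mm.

104 mm of thermosteric rise

66 × 2.7×10⁻⁴ × 1.5 = 0.02673 m
66–306 m: 240 × 0.51 × 2×10⁻⁴ = 0.02448 m
306–1306 m: 1.5×10⁻⁴ × 0.35 × 1000 = 0.05250 m
Δh = 0.02673 + 0.02448 + 0.05250 = 0.10371 m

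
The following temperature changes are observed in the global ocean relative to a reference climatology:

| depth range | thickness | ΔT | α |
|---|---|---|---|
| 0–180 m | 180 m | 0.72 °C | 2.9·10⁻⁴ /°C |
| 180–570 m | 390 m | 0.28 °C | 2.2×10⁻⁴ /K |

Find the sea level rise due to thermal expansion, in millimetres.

0–180 m: 0.72 × 180 × 2.9×10⁻⁴ = 0.037584 m
Layer 2: 390 × 2.2×10⁻⁴ × 0.28 = 0.024024 m
Δh = 0.037584 + 0.024024 = 0.061608 m

62 mm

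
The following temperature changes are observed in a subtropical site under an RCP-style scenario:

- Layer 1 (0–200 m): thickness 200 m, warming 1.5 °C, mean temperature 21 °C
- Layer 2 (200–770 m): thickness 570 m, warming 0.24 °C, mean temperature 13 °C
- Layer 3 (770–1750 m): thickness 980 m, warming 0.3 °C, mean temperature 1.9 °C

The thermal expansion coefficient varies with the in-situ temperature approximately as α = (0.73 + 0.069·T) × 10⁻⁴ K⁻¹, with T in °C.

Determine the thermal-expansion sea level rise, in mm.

Δh = 113 mm

Layer 1: α = (0.73 + 0.069×21)×10⁻⁴ = 2.179×10⁻⁴ K⁻¹
Layer 2: α = (0.73 + 0.069×13)×10⁻⁴ = 1.627×10⁻⁴ K⁻¹
Layer 3: α = (0.73 + 0.069×1.9)×10⁻⁴ = 0.8611×10⁻⁴ K⁻¹
Layer 1: 200 × 2.179×10⁻⁴ × 1.5 = 0.06537 m
200–770 m: 1.627×10⁻⁴ × 570 × 0.24 = 0.02225736 m
0.8611×10⁻⁴ × 980 × 0.3 = 0.02531634 m
Δh = 0.06537 + 0.02225736 + 0.02531634 = 0.1129437 m ≈ 113 mm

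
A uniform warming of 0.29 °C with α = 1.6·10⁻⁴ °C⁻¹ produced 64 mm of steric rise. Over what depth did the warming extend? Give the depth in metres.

about 1380 m

H = Δh/(αΔT) = 0.064 / (1.6×10⁻⁴ × 0.29) ≈ 1379 m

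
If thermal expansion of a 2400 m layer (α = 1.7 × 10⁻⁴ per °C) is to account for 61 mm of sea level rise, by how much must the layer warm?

ΔT = Δh/(αH) = 0.061 / (1.7×10⁻⁴ × 2400) ≈ 0.1495 °C

about 0.150 °C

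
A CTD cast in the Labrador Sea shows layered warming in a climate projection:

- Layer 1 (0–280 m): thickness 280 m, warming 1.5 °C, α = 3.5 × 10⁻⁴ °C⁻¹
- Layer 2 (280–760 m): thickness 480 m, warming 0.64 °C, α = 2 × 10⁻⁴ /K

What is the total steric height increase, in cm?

280 × 3.5×10⁻⁴ × 1.5 = 0.14700 m
480 × 2×10⁻⁴ × 0.64 = 0.06144 m
Δh = 0.14700 + 0.06144 = 0.20844 m

20.8 cm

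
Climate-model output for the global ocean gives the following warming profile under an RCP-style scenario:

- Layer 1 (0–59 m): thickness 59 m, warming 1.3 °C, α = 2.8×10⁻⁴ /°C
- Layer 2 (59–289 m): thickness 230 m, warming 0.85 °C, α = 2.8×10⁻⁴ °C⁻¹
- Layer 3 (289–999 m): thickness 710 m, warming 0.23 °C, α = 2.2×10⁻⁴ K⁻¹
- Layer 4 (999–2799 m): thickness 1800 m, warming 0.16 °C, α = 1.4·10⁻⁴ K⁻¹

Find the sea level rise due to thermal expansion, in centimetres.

0–59 m: 2.8×10⁻⁴ × 59 × 1.3 = 0.021476 m
2.8×10⁻⁴ × 230 × 0.85 = 0.05474 m
Layer 3: 2.2×10⁻⁴ × 710 × 0.23 = 0.035926 m
Layer 4: 1800 × 1.4×10⁻⁴ × 0.16 = 0.04032 m
Δh = 0.021476 + 0.05474 + 0.035926 + 0.04032 = 0.152462 m

15.2 cm of thermosteric rise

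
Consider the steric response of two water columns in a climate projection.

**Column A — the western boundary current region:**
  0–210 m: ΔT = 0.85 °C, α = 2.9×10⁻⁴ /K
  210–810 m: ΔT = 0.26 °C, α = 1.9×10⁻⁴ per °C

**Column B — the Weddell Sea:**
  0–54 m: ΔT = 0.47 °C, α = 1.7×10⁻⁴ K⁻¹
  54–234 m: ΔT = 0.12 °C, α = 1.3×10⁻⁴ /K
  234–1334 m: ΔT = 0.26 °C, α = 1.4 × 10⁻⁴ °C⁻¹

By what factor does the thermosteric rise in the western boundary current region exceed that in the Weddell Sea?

a factor of 1.7

A 0.85 × 2.9×10⁻⁴ × 210 = 0.051765 m
A 0.26 × 600 × 1.9×10⁻⁴ = 0.02964 m
A total: 0.081405 m
B 0.47 × 1.7×10⁻⁴ × 54 = 0.0043146 m
B 0.12 × 1.3×10⁻⁴ × 180 = 0.002808 m
B 1.4×10⁻⁴ × 0.26 × 1100 = 0.04004 m
B total: 0.0471626 m
Ratio: 0.081405 / 0.0471626 ≈ 1.726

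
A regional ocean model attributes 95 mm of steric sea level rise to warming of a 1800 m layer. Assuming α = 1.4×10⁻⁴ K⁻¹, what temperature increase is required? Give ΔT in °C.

ΔT = Δh/(αH) = 0.095 / (1.4×10⁻⁴ × 1800) ≈ 0.3770 °C

ΔT ≈ 0.377 °C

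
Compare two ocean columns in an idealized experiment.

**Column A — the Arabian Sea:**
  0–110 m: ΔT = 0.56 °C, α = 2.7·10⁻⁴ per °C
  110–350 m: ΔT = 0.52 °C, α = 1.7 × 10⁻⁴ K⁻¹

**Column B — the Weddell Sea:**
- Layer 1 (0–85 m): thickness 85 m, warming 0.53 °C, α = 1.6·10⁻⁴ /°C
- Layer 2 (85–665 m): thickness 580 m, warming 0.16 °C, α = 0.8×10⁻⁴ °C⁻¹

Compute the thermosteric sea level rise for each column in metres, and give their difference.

Δh_A ≈ 0.038 m, Δh_B ≈ 0.015 m; difference ≈ 0.023 m

A Layer 1: 110 × 0.56 × 2.7×10⁻⁴ = 0.016632 m
A 1.7×10⁻⁴ × 0.52 × 240 = 0.021216 m
A total: 0.037848 m
B 0–85 m: 85 × 0.53 × 1.6×10⁻⁴ = 0.007208 m
B 580 × 0.16 × 0.8×10⁻⁴ = 0.007424 m
B total: 0.014632 m
Difference: 0.037848 − 0.014632 = 0.023216 m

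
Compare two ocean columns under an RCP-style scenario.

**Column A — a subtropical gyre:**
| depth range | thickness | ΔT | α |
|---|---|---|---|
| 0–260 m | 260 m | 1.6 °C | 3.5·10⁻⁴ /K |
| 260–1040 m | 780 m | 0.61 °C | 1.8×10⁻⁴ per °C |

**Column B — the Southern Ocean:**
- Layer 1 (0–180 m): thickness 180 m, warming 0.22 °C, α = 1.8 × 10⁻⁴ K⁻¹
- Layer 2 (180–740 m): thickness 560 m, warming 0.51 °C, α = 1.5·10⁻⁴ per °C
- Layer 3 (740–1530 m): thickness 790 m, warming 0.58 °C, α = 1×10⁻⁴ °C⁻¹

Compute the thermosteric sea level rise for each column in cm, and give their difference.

A 0–260 m: 1.6 × 3.5×10⁻⁴ × 260 = 0.14560 m
A 260–1040 m: 780 × 1.8×10⁻⁴ × 0.61 = 0.085644 m
A total: 0.231244 m
B Layer 1: 0.22 × 180 × 1.8×10⁻⁴ = 0.007128 m
B 1.5×10⁻⁴ × 0.51 × 560 = 0.04284 m
B 740–1530 m: 790 × 1×10⁻⁴ × 0.58 = 0.04582 m
B total: 0.095788 m
Difference: 0.231244 − 0.095788 = 0.135456 m

A: 23.1 cm; B: 9.58 cm; difference 13.5 cm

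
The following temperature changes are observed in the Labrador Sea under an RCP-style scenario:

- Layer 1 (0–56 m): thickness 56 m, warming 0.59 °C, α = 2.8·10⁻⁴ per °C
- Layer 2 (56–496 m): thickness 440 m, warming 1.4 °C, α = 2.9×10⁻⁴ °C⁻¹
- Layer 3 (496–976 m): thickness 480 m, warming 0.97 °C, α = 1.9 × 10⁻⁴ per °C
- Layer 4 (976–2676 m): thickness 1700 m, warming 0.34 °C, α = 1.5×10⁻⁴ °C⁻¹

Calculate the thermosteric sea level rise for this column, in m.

0.363 m

0–56 m: 56 × 0.59 × 2.8×10⁻⁴ = 0.0092512 m
56–496 m: 440 × 1.4 × 2.9×10⁻⁴ = 0.17864 m
0.97 × 480 × 1.9×10⁻⁴ = 0.088464 m
0.34 × 1.5×10⁻⁴ × 1700 = 0.08670 m
Δh = 0.0092512 + 0.17864 + 0.088464 + 0.08670 = 0.3630552 m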